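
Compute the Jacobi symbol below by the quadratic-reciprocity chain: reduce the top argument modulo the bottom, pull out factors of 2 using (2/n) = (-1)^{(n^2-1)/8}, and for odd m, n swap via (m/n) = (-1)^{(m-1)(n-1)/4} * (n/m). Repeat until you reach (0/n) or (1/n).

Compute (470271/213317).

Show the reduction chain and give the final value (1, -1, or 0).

-1

(470271/213317) = (43637/213317)   [reduce mod 213317]
reciprocity: (43637/213317) = +1·(213317/43637) since 43637 mod 4 = 1, 213317 mod 4 = 1; sign now +1
(213317/43637) = (38769/43637)   [reduce mod 43637]
reciprocity: (38769/43637) = +1·(43637/38769) since 38769 mod 4 = 1, 43637 mod 4 = 1; sign now +1
(43637/38769) = (4868/38769)   [reduce mod 38769]
4868 = 2^2·1217; (2/38769) = +1 since 38769 mod 8 = 1, so (4868/38769) = (+1)^2·(1217/38769); sign now +1
reciprocity: (1217/38769) = +1·(38769/1217) since 1217 mod 4 = 1, 38769 mod 4 = 1; sign now +1
(38769/1217) = (1042/1217)   [reduce mod 1217]
1042 = 2^1·521; (2/1217) = +1 since 1217 mod 8 = 1, so (1042/1217) = (+1)^1·(521/1217); sign now +1
reciprocity: (521/1217) = +1·(1217/521) since 521 mod 4 = 1, 1217 mod 4 = 1; sign now +1
(1217/521) = (175/521)   [reduce mod 521]
reciprocity: (175/521) = +1·(521/175) since 175 mod 4 = 3, 521 mod 4 = 1; sign now +1
(521/175) = (171/175)   [reduce mod 175]
reciprocity: (171/175) = -1·(175/171) since 171 mod 4 = 3, 175 mod 4 = 3; sign now -1
(175/171) = (4/171)   [reduce mod 171]
4 = 2^2·1; (2/171) = -1 since 171 mod 8 = 3, so (4/171) = (-1)^2·(1/171); sign now -1
(1/171) = 1; final value = sign = -1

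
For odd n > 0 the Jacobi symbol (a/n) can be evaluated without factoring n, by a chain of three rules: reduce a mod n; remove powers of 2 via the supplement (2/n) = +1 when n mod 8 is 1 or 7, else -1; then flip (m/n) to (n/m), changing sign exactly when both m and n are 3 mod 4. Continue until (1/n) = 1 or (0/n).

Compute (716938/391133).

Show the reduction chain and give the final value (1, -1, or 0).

-1

(716938/391133) = (325805/391133)   [reduce mod 391133]
reciprocity: (325805/391133) = +1·(391133/325805) since 325805 mod 4 = 1, 391133 mod 4 = 1; sign now +1
(391133/325805) = (65328/325805)   [reduce mod 325805]
65328 = 2^4·4083; (2/325805) = -1 since 325805 mod 8 = 5, so (65328/325805) = (-1)^4·(4083/325805); sign now +1
reciprocity: (4083/325805) = +1·(325805/4083) since 4083 mod 4 = 3, 325805 mod 4 = 1; sign now +1
(325805/4083) = (3248/4083)   [reduce mod 4083]
3248 = 2^4·203; (2/4083) = -1 since 4083 mod 8 = 3, so (3248/4083) = (-1)^4·(203/4083); sign now +1
reciprocity: (203/4083) = -1·(4083/203) since 203 mod 4 = 3, 4083 mod 4 = 3; sign now -1
(4083/203) = (23/203)   [reduce mod 203]
reciprocity: (23/203) = -1·(203/23) since 23 mod 4 = 3, 203 mod 4 = 3; sign now +1
(203/23) = (19/23)   [reduce mod 23]
reciprocity: (19/23) = -1·(23/19) since 19 mod 4 = 3, 23 mod 4 = 3; sign now -1
(23/19) = (4/19)   [reduce mod 19]
4 = 2^2·1; (2/19) = -1 since 19 mod 8 = 3, so (4/19) = (-1)^2·(1/19); sign now -1
(1/19) = 1; final value = sign = -1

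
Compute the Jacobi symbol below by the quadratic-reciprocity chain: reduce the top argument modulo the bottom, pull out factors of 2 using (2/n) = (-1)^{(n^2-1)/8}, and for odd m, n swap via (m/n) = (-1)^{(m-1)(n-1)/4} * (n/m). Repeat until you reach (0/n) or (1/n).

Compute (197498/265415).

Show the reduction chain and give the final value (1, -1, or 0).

1

factor out 2^1: 197498 = 2^1·98749; with 265415 mod 8 = 7, (2/265415) = +1; sign now +1; continue with (98749/265415)
flip (98749/265415) -> (265415/98749): both odd, 98749 mod 4 = 1, 265415 mod 4 = 3, so the flip contributes +1; sign now +1
(265415/98749): 265415 mod 98749 = 67917, so (265415/98749) = (67917/98749)
flip (67917/98749) -> (98749/67917): both odd, 67917 mod 4 = 1, 98749 mod 4 = 1, so the flip contributes +1; sign now +1
(98749/67917): 98749 mod 67917 = 30832, so (98749/67917) = (30832/67917)
factor out 2^4: 30832 = 2^4·1927; with 67917 mod 8 = 5, (2/67917) = -1; sign now +1; continue with (1927/67917)
flip (1927/67917) -> (67917/1927): both odd, 1927 mod 4 = 3, 67917 mod 4 = 1, so the flip contributes +1; sign now +1
(67917/1927): 67917 mod 1927 = 472, so (67917/1927) = (472/1927)
factor out 2^3: 472 = 2^3·59; with 1927 mod 8 = 7, (2/1927) = +1; sign now +1; continue with (59/1927)
flip (59/1927) -> (1927/59): both odd, 59 mod 4 = 3, 1927 mod 4 = 3, so the flip contributes -1; sign now -1
(1927/59): 1927 mod 59 = 39, so (1927/59) = (39/59)
flip (39/59) -> (59/39): both odd, 39 mod 4 = 3, 59 mod 4 = 3, so the flip contributes -1; sign now +1
(59/39): 59 mod 39 = 20, so (59/39) = (20/39)
factor out 2^2: 20 = 2^2·5; with 39 mod 8 = 7, (2/39) = +1; sign now +1; continue with (5/39)
flip (5/39) -> (39/5): both odd, 5 mod 4 = 1, 39 mod 4 = 3, so the flip contributes +1; sign now +1
(39/5): 39 mod 5 = 4, so (39/5) = (4/5)
factor out 2^2: 4 = 2^2·1; with 5 mod 8 = 5, (2/5) = -1; sign now +1; continue with (1/5)
reached (1/5) = 1, so the symbol is +1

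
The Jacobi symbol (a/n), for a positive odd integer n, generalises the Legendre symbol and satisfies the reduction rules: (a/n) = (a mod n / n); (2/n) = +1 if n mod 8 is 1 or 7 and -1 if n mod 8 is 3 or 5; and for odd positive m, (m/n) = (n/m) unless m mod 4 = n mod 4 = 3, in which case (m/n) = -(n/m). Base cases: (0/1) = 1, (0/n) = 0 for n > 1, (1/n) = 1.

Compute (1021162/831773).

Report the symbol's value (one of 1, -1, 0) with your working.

1

(1021162/831773): 1021162 mod 831773 = 189389, so (1021162/831773) = (189389/831773)
flip (189389/831773) -> (831773/189389): both odd, 189389 mod 4 = 1, 831773 mod 4 = 1, so the flip contributes +1; sign now +1
(831773/189389): 831773 mod 189389 = 74217, so (831773/189389) = (74217/189389)
flip (74217/189389) -> (189389/74217): both odd, 74217 mod 4 = 1, 189389 mod 4 = 1, so the flip contributes +1; sign now +1
(189389/74217): 189389 mod 74217 = 40955, so (189389/74217) = (40955/74217)
flip (40955/74217) -> (74217/40955): both odd, 40955 mod 4 = 3, 74217 mod 4 = 1, so the flip contributes +1; sign now +1
(74217/40955): 74217 mod 40955 = 33262, so (74217/40955) = (33262/40955)
factor out 2^1: 33262 = 2^1·16631; with 40955 mod 8 = 3, (2/40955) = -1; sign now -1; continue with (16631/40955)
flip (16631/40955) -> (40955/16631): both odd, 16631 mod 4 = 3, 40955 mod 4 = 3, so the flip contributes -1; sign now +1
(40955/16631): 40955 mod 16631 = 7693, so (40955/16631) = (7693/16631)
flip (7693/16631) -> (16631/7693): both odd, 7693 mod 4 = 1, 16631 mod 4 = 3, so the flip contributes +1; sign now +1
(16631/7693): 16631 mod 7693 = 1245, so (16631/7693) = (1245/7693)
flip (1245/7693) -> (7693/1245): both odd, 1245 mod 4 = 1, 7693 mod 4 = 1, so the flip contributes +1; sign now +1
(7693/1245): 7693 mod 1245 = 223, so (7693/1245) = (223/1245)
flip (223/1245) -> (1245/223): both odd, 223 mod 4 = 3, 1245 mod 4 = 1, so the flip contributes +1; sign now +1
(1245/223): 1245 mod 223 = 130, so (1245/223) = (130/223)
factor out 2^1: 130 = 2^1·65; with 223 mod 8 = 7, (2/223) = +1; sign now +1; continue with (65/223)
flip (65/223) -> (223/65): both odd, 65 mod 4 = 1, 223 mod 4 = 3, so the flip contributes +1; sign now +1
(223/65): 223 mod 65 = 28, so (223/65) = (28/65)
factor out 2^2: 28 = 2^2·7; with 65 mod 8 = 1, (2/65) = +1; sign now +1; continue with (7/65)
flip (7/65) -> (65/7): both odd, 7 mod 4 = 3, 65 mod 4 = 1, so the flip contributes +1; sign now +1
(65/7): 65 mod 7 = 2, so (65/7) = (2/7)
factor out 2^1: 2 = 2^1·1; with 7 mod 8 = 7, (2/7) = +1; sign now +1; continue with (1/7)
reached (1/7) = 1, so the symbol is +1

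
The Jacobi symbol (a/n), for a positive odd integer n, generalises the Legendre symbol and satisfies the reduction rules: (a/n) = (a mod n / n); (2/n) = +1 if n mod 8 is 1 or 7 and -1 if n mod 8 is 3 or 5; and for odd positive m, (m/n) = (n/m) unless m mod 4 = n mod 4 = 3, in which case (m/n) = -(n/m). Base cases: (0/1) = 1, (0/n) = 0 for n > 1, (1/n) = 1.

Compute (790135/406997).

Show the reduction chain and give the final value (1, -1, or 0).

(790135/406997) = (383138/406997)   [reduce mod 406997]
383138 = 2^1·191569; (2/406997) = -1 since 406997 mod 8 = 5, so (383138/406997) = (-1)^1·(191569/406997); sign now -1
reciprocity: (191569/406997) = +1·(406997/191569) since 191569 mod 4 = 1, 406997 mod 4 = 1; sign now -1
(406997/191569) = (23859/191569)   [reduce mod 191569]
reciprocity: (23859/191569) = +1·(191569/23859) since 23859 mod 4 = 3, 191569 mod 4 = 1; sign now -1
(191569/23859) = (697/23859)   [reduce mod 23859]
reciprocity: (697/23859) = +1·(23859/697) since 697 mod 4 = 1, 23859 mod 4 = 3; sign now -1
(23859/697) = (161/697)   [reduce mod 697]
reciprocity: (161/697) = +1·(697/161) since 161 mod 4 = 1, 697 mod 4 = 1; sign now -1
(697/161) = (53/161)   [reduce mod 161]
reciprocity: (53/161) = +1·(161/53) since 53 mod 4 = 1, 161 mod 4 = 1; sign now -1
(161/53) = (2/53)   [reduce mod 53]
2 = 2^1·1; (2/53) = -1 since 53 mod 8 = 5, so (2/53) = (-1)^1·(1/53); sign now +1
(1/53) = 1; final value = sign = +1

1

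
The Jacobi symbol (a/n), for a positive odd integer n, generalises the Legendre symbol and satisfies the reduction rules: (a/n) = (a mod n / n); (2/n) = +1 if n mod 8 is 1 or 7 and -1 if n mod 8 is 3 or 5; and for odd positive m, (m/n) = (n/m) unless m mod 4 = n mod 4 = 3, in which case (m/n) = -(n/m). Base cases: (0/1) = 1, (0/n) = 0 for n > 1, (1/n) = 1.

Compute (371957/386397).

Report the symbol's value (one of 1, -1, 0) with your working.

1

flip (371957/386397) -> (386397/371957): both odd, 371957 mod 4 = 1, 386397 mod 4 = 1, so the flip contributes +1; sign now +1
(386397/371957): 386397 mod 371957 = 14440, so (386397/371957) = (14440/371957)
factor out 2^3: 14440 = 2^3·1805; with 371957 mod 8 = 5, (2/371957) = -1; sign now -1; continue with (1805/371957)
flip (1805/371957) -> (371957/1805): both odd, 1805 mod 4 = 1, 371957 mod 4 = 1, so the flip contributes +1; sign now -1
(371957/1805): 371957 mod 1805 = 127, so (371957/1805) = (127/1805)
flip (127/1805) -> (1805/127): both odd, 127 mod 4 = 3, 1805 mod 4 = 1, so the flip contributes +1; sign now -1
(1805/127): 1805 mod 127 = 27, so (1805/127) = (27/127)
flip (27/127) -> (127/27): both odd, 27 mod 4 = 3, 127 mod 4 = 3, so the flip contributes -1; sign now +1
(127/27): 127 mod 27 = 19, so (127/27) = (19/27)
flip (19/27) -> (27/19): both odd, 19 mod 4 = 3, 27 mod 4 = 3, so the flip contributes -1; sign now -1
(27/19): 27 mod 19 = 8, so (27/19) = (8/19)
factor out 2^3: 8 = 2^3·1; with 19 mod 8 = 3, (2/19) = -1; sign now +1; continue with (1/19)
reached (1/19) = 1, so the symbol is +1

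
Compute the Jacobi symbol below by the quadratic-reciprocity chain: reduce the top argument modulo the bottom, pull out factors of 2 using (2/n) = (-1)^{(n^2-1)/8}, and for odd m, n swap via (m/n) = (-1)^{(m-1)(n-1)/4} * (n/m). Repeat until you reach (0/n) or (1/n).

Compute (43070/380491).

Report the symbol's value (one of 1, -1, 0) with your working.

0

43070 = 2^1·21535; (2/380491) = -1 since 380491 mod 8 = 3, so (43070/380491) = (-1)^1·(21535/380491); sign now -1
reciprocity: (21535/380491) = -1·(380491/21535) since 21535 mod 4 = 3, 380491 mod 4 = 3; sign now +1
(380491/21535) = (14396/21535)   [reduce mod 21535]
14396 = 2^2·3599; (2/21535) = +1 since 21535 mod 8 = 7, so (14396/21535) = (+1)^2·(3599/21535); sign now +1
reciprocity: (3599/21535) = -1·(21535/3599) since 3599 mod 4 = 3, 21535 mod 4 = 3; sign now -1
(21535/3599) = (3540/3599)   [reduce mod 3599]
3540 = 2^2·885; (2/3599) = +1 since 3599 mod 8 = 7, so (3540/3599) = (+1)^2·(885/3599); sign now -1
reciprocity: (885/3599) = +1·(3599/885) since 885 mod 4 = 1, 3599 mod 4 = 3; sign now -1
(3599/885) = (59/885)   [reduce mod 885]
reciprocity: (59/885) = +1·(885/59) since 59 mod 4 = 3, 885 mod 4 = 1; sign now -1
(885/59) = (0/59)   [reduce mod 59]
(0/59) = 0   [gcd(a, n) > 1]; final value = 0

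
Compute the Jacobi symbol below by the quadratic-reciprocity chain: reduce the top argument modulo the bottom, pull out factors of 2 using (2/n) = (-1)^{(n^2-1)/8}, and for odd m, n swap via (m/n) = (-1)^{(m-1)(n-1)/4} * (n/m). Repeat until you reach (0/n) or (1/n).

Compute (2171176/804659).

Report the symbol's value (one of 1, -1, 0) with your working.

(2171176/804659): 2171176 mod 804659 = 561858, so (2171176/804659) = (561858/804659)
factor out 2^1: 561858 = 2^1·280929; with 804659 mod 8 = 3, (2/804659) = -1; sign now -1; continue with (280929/804659)
flip (280929/804659) -> (804659/280929): both odd, 280929 mod 4 = 1, 804659 mod 4 = 3, so the flip contributes +1; sign now -1
(804659/280929): 804659 mod 280929 = 242801, so (804659/280929) = (242801/280929)
flip (242801/280929) -> (280929/242801): both odd, 242801 mod 4 = 1, 280929 mod 4 = 1, so the flip contributes +1; sign now -1
(280929/242801): 280929 mod 242801 = 38128, so (280929/242801) = (38128/242801)
factor out 2^4: 38128 = 2^4·2383; with 242801 mod 8 = 1, (2/242801) = +1; sign now -1; continue with (2383/242801)
flip (2383/242801) -> (242801/2383): both odd, 2383 mod 4 = 3, 242801 mod 4 = 1, so the flip contributes +1; sign now -1
(242801/2383): 242801 mod 2383 = 2118, so (242801/2383) = (2118/2383)
factor out 2^1: 2118 = 2^1·1059; with 2383 mod 8 = 7, (2/2383) = +1; sign now -1; continue with (1059/2383)
flip (1059/2383) -> (2383/1059): both odd, 1059 mod 4 = 3, 2383 mod 4 = 3, so the flip contributes -1; sign now +1
(2383/1059): 2383 mod 1059 = 265, so (2383/1059) = (265/1059)
flip (265/1059) -> (1059/265): both odd, 265 mod 4 = 1, 1059 mod 4 = 3, so the flip contributes +1; sign now +1
(1059/265): 1059 mod 265 = 264, so (1059/265) = (264/265)
factor out 2^3: 264 = 2^3·33; with 265 mod 8 = 1, (2/265) = +1; sign now +1; continue with (33/265)
flip (33/265) -> (265/33): both odd, 33 mod 4 = 1, 265 mod 4 = 1, so the flip contributes +1; sign now +1
(265/33): 265 mod 33 = 1, so (265/33) = (1/33)
reached (1/33) = 1, so the symbol is +1

1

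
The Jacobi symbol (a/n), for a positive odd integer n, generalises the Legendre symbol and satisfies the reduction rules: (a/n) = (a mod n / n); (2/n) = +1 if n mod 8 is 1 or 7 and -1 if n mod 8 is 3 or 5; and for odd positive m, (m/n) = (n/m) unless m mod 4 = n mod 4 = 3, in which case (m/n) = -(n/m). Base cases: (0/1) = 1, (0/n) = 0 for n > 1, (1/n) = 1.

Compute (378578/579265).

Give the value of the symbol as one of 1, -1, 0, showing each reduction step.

-1

factor out 2^1: 378578 = 2^1·189289; with 579265 mod 8 = 1, (2/579265) = +1; sign now +1; continue with (189289/579265)
flip (189289/579265) -> (579265/189289): both odd, 189289 mod 4 = 1, 579265 mod 4 = 1, so the flip contributes +1; sign now +1
(579265/189289): 579265 mod 189289 = 11398, so (579265/189289) = (11398/189289)
factor out 2^1: 11398 = 2^1·5699; with 189289 mod 8 = 1, (2/189289) = +1; sign now +1; continue with (5699/189289)
flip (5699/189289) -> (189289/5699): both odd, 5699 mod 4 = 3, 189289 mod 4 = 1, so the flip contributes +1; sign now +1
(189289/5699): 189289 mod 5699 = 1222, so (189289/5699) = (1222/5699)
factor out 2^1: 1222 = 2^1·611; with 5699 mod 8 = 3, (2/5699) = -1; sign now -1; continue with (611/5699)
flip (611/5699) -> (5699/611): both odd, 611 mod 4 = 3, 5699 mod 4 = 3, so the flip contributes -1; sign now +1
(5699/611): 5699 mod 611 = 200, so (5699/611) = (200/611)
factor out 2^3: 200 = 2^3·25; with 611 mod 8 = 3, (2/611) = -1; sign now -1; continue with (25/611)
flip (25/611) -> (611/25): both odd, 25 mod 4 = 1, 611 mod 4 = 3, so the flip contributes +1; sign now -1
(611/25): 611 mod 25 = 11, so (611/25) = (11/25)
flip (11/25) -> (25/11): both odd, 11 mod 4 = 3, 25 mod 4 = 1, so the flip contributes +1; sign now -1
(25/11): 25 mod 11 = 3, so (25/11) = (3/11)
flip (3/11) -> (11/3): both odd, 3 mod 4 = 3, 11 mod 4 = 3, so the flip contributes -1; sign now +1
(11/3): 11 mod 3 = 2, so (11/3) = (2/3)
factor out 2^1: 2 = 2^1·1; with 3 mod 8 = 3, (2/3) = -1; sign now -1; continue with (1/3)
reached (1/3) = 1, so the symbol is -1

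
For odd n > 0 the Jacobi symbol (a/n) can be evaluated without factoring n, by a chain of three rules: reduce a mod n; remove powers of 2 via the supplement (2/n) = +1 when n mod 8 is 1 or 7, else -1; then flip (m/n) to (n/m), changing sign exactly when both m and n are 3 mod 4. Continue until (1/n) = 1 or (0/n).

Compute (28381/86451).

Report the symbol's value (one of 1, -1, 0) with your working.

-1

reciprocity: (28381/86451) = +1·(86451/28381) since 28381 mod 4 = 1, 86451 mod 4 = 3; sign now +1
(86451/28381) = (1308/28381)   [reduce mod 28381]
1308 = 2^2·327; (2/28381) = -1 since 28381 mod 8 = 5, so (1308/28381) = (-1)^2·(327/28381); sign now +1
reciprocity: (327/28381) = +1·(28381/327) since 327 mod 4 = 3, 28381 mod 4 = 1; sign now +1
(28381/327) = (259/327)   [reduce mod 327]
reciprocity: (259/327) = -1·(327/259) since 259 mod 4 = 3, 327 mod 4 = 3; sign now -1
(327/259) = (68/259)   [reduce mod 259]
68 = 2^2·17; (2/259) = -1 since 259 mod 8 = 3, so (68/259) = (-1)^2·(17/259); sign now -1
reciprocity: (17/259) = +1·(259/17) since 17 mod 4 = 1, 259 mod 4 = 3; sign now -1
(259/17) = (4/17)   [reduce mod 17]
4 = 2^2·1; (2/17) = +1 since 17 mod 8 = 1, so (4/17) = (+1)^2·(1/17); sign now -1
(1/17) = 1; final value = sign = -1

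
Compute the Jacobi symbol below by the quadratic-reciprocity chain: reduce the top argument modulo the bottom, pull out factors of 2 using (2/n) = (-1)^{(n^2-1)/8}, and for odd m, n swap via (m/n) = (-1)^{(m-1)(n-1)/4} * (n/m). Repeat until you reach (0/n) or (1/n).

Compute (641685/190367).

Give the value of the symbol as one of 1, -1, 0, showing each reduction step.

(641685/190367) = (70584/190367)   [reduce mod 190367]
70584 = 2^3·8823; (2/190367) = +1 since 190367 mod 8 = 7, so (70584/190367) = (+1)^3·(8823/190367); sign now +1
reciprocity: (8823/190367) = -1·(190367/8823) since 8823 mod 4 = 3, 190367 mod 4 = 3; sign now -1
(190367/8823) = (5084/8823)   [reduce mod 8823]
5084 = 2^2·1271; (2/8823) = +1 since 8823 mod 8 = 7, so (5084/8823) = (+1)^2·(1271/8823); sign now -1
reciprocity: (1271/8823) = -1·(8823/1271) since 1271 mod 4 = 3, 8823 mod 4 = 3; sign now +1
(8823/1271) = (1197/1271)   [reduce mod 1271]
reciprocity: (1197/1271) = +1·(1271/1197) since 1197 mod 4 = 1, 1271 mod 4 = 3; sign now +1
(1271/1197) = (74/1197)   [reduce mod 1197]
74 = 2^1·37; (2/1197) = -1 since 1197 mod 8 = 5, so (74/1197) = (-1)^1·(37/1197); sign now -1
reciprocity: (37/1197) = +1·(1197/37) since 37 mod 4 = 1, 1197 mod 4 = 1; sign now -1
(1197/37) = (13/37)   [reduce mod 37]
reciprocity: (13/37) = +1·(37/13) since 13 mod 4 = 1, 37 mod 4 = 1; sign now -1
(37/13) = (11/13)   [reduce mod 13]
reciprocity: (11/13) = +1·(13/11) since 11 mod 4 = 3, 13 mod 4 = 1; sign now -1
(13/11) = (2/11)   [reduce mod 11]
2 = 2^1·1; (2/11) = -1 since 11 mod 8 = 3, so (2/11) = (-1)^1·(1/11); sign now +1
(1/11) = 1; final value = sign = +1

1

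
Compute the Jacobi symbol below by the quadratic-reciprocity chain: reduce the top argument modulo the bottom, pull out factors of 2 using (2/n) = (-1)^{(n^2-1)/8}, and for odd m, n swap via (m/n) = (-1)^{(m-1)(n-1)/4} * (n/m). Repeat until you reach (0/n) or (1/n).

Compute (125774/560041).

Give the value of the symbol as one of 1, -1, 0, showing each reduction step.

factor out 2^1: 125774 = 2^1·62887; with 560041 mod 8 = 1, (2/560041) = +1; sign now +1; continue with (62887/560041)
flip (62887/560041) -> (560041/62887): both odd, 62887 mod 4 = 3, 560041 mod 4 = 1, so the flip contributes +1; sign now +1
(560041/62887): 560041 mod 62887 = 56945, so (560041/62887) = (56945/62887)
flip (56945/62887) -> (62887/56945): both odd, 56945 mod 4 = 1, 62887 mod 4 = 3, so the flip contributes +1; sign now +1
(62887/56945): 62887 mod 56945 = 5942, so (62887/56945) = (5942/56945)
factor out 2^1: 5942 = 2^1·2971; with 56945 mod 8 = 1, (2/56945) = +1; sign now +1; continue with (2971/56945)
flip (2971/56945) -> (56945/2971): both odd, 2971 mod 4 = 3, 56945 mod 4 = 1, so the flip contributes +1; sign now +1
(56945/2971): 56945 mod 2971 = 496, so (56945/2971) = (496/2971)
factor out 2^4: 496 = 2^4·31; with 2971 mod 8 = 3, (2/2971) = -1; sign now +1; continue with (31/2971)
flip (31/2971) -> (2971/31): both odd, 31 mod 4 = 3, 2971 mod 4 = 3, so the flip contributes -1; sign now -1
(2971/31): 2971 mod 31 = 26, so (2971/31) = (26/31)
factor out 2^1: 26 = 2^1·13; with 31 mod 8 = 7, (2/31) = +1; sign now -1; continue with (13/31)
flip (13/31) -> (31/13): both odd, 13 mod 4 = 1, 31 mod 4 = 3, so the flip contributes +1; sign now -1
(31/13): 31 mod 13 = 5, so (31/13) = (5/13)
flip (5/13) -> (13/5): both odd, 5 mod 4 = 1, 13 mod 4 = 1, so the flip contributes +1; sign now -1
(13/5): 13 mod 5 = 3, so (13/5) = (3/5)
flip (3/5) -> (5/3): both odd, 3 mod 4 = 3, 5 mod 4 = 1, so the flip contributes +1; sign now -1
(5/3): 5 mod 3 = 2, so (5/3) = (2/3)
factor out 2^1: 2 = 2^1·1; with 3 mod 8 = 3, (2/3) = -1; sign now +1; continue with (1/3)
reached (1/3) = 1, so the symbol is +1

1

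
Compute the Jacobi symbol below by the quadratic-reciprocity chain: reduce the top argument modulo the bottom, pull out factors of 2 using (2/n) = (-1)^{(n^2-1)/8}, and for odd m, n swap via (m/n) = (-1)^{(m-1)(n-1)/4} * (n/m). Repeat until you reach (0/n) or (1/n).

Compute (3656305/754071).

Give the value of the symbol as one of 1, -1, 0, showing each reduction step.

-1

(3656305/754071) = (640021/754071)   [reduce mod 754071]
reciprocity: (640021/754071) = +1·(754071/640021) since 640021 mod 4 = 1, 754071 mod 4 = 3; sign now +1
(754071/640021) = (114050/640021)   [reduce mod 640021]
114050 = 2^1·57025; (2/640021) = -1 since 640021 mod 8 = 5, so (114050/640021) = (-1)^1·(57025/640021); sign now -1
reciprocity: (57025/640021) = +1·(640021/57025) since 57025 mod 4 = 1, 640021 mod 4 = 1; sign now -1
(640021/57025) = (12746/57025)   [reduce mod 57025]
12746 = 2^1·6373; (2/57025) = +1 since 57025 mod 8 = 1, so (12746/57025) = (+1)^1·(6373/57025); sign now -1
reciprocity: (6373/57025) = +1·(57025/6373) since 6373 mod 4 = 1, 57025 mod 4 = 1; sign now -1
(57025/6373) = (6041/6373)   [reduce mod 6373]
reciprocity: (6041/6373) = +1·(6373/6041) since 6041 mod 4 = 1, 6373 mod 4 = 1; sign now -1
(6373/6041) = (332/6041)   [reduce mod 6041]
332 = 2^2·83; (2/6041) = +1 since 6041 mod 8 = 1, so (332/6041) = (+1)^2·(83/6041); sign now -1
reciprocity: (83/6041) = +1·(6041/83) since 83 mod 4 = 3, 6041 mod 4 = 1; sign now -1
(6041/83) = (65/83)   [reduce mod 83]
reciprocity: (65/83) = +1·(83/65) since 65 mod 4 = 1, 83 mod 4 = 3; sign now -1
(83/65) = (18/65)   [reduce mod 65]
18 = 2^1·9; (2/65) = +1 since 65 mod 8 = 1, so (18/65) = (+1)^1·(9/65); sign now -1
reciprocity: (9/65) = +1·(65/9) since 9 mod 4 = 1, 65 mod 4 = 1; sign now -1
(65/9) = (2/9)   [reduce mod 9]
2 = 2^1·1; (2/9) = +1 since 9 mod 8 = 1, so (2/9) = (+1)^1·(1/9); sign now -1
(1/9) = 1; final value = sign = -1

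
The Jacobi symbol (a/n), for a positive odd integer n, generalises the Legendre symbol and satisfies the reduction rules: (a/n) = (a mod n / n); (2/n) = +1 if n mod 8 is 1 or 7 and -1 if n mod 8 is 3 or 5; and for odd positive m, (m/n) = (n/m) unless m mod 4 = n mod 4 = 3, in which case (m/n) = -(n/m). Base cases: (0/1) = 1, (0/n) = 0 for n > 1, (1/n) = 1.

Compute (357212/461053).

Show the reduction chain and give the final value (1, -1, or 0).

357212 = 2^2·89303; (2/461053) = -1 since 461053 mod 8 = 5, so (357212/461053) = (-1)^2·(89303/461053); sign now +1
reciprocity: (89303/461053) = +1·(461053/89303) since 89303 mod 4 = 3, 461053 mod 4 = 1; sign now +1
(461053/89303) = (14538/89303)   [reduce mod 89303]
14538 = 2^1·7269; (2/89303) = +1 since 89303 mod 8 = 7, so (14538/89303) = (+1)^1·(7269/89303); sign now +1
reciprocity: (7269/89303) = +1·(89303/7269) since 7269 mod 4 = 1, 89303 mod 4 = 3; sign now +1
(89303/7269) = (2075/7269)   [reduce mod 7269]
reciprocity: (2075/7269) = +1·(7269/2075) since 2075 mod 4 = 3, 7269 mod 4 = 1; sign now +1
(7269/2075) = (1044/2075)   [reduce mod 2075]
1044 = 2^2·261; (2/2075) = -1 since 2075 mod 8 = 3, so (1044/2075) = (-1)^2·(261/2075); sign now +1
reciprocity: (261/2075) = +1·(2075/261) since 261 mod 4 = 1, 2075 mod 4 = 3; sign now +1
(2075/261) = (248/261)   [reduce mod 261]
248 = 2^3·31; (2/261) = -1 since 261 mod 8 = 5, so (248/261) = (-1)^3·(31/261); sign now -1
reciprocity: (31/261) = +1·(261/31) since 31 mod 4 = 3, 261 mod 4 = 1; sign now -1
(261/31) = (13/31)   [reduce mod 31]
reciprocity: (13/31) = +1·(31/13) since 13 mod 4 = 1, 31 mod 4 = 3; sign now -1
(31/13) = (5/13)   [reduce mod 13]
reciprocity: (5/13) = +1·(13/5) since 5 mod 4 = 1, 13 mod 4 = 1; sign now -1
(13/5) = (3/5)   [reduce mod 5]
reciprocity: (3/5) = +1·(5/3) since 3 mod 4 = 3, 5 mod 4 = 1; sign now -1
(5/3) = (2/3)   [reduce mod 3]
2 = 2^1·1; (2/3) = -1 since 3 mod 8 = 3, so (2/3) = (-1)^1·(1/3); sign now +1
(1/3) = 1; final value = sign = +1

1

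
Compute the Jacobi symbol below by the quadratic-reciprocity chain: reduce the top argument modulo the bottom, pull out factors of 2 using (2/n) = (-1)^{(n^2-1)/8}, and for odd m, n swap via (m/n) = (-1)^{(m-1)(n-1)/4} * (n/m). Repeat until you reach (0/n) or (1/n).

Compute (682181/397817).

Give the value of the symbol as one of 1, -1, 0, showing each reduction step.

(682181/397817) = (284364/397817)   [reduce mod 397817]
284364 = 2^2·71091; (2/397817) = +1 since 397817 mod 8 = 1, so (284364/397817) = (+1)^2·(71091/397817); sign now +1
reciprocity: (71091/397817) = +1·(397817/71091) since 71091 mod 4 = 3, 397817 mod 4 = 1; sign now +1
(397817/71091) = (42362/71091)   [reduce mod 71091]
42362 = 2^1·21181; (2/71091) = -1 since 71091 mod 8 = 3, so (42362/71091) = (-1)^1·(21181/71091); sign now -1
reciprocity: (21181/71091) = +1·(71091/21181) since 21181 mod 4 = 1, 71091 mod 4 = 3; sign now -1
(71091/21181) = (7548/21181)   [reduce mod 21181]
7548 = 2^2·1887; (2/21181) = -1 since 21181 mod 8 = 5, so (7548/21181) = (-1)^2·(1887/21181); sign now -1
reciprocity: (1887/21181) = +1·(21181/1887) since 1887 mod 4 = 3, 21181 mod 4 = 1; sign now -1
(21181/1887) = (424/1887)   [reduce mod 1887]
424 = 2^3·53; (2/1887) = +1 since 1887 mod 8 = 7, so (424/1887) = (+1)^3·(53/1887); sign now -1
reciprocity: (53/1887) = +1·(1887/53) since 53 mod 4 = 1, 1887 mod 4 = 3; sign now -1
(1887/53) = (32/53)   [reduce mod 53]
32 = 2^5·1; (2/53) = -1 since 53 mod 8 = 5, so (32/53) = (-1)^5·(1/53); sign now +1
(1/53) = 1; final value = sign = +1

1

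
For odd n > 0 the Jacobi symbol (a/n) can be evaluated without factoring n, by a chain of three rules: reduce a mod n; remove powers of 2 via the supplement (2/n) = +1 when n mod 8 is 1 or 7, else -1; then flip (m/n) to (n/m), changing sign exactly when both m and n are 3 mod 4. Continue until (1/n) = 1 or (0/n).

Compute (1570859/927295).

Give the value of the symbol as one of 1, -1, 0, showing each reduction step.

(1570859/927295) = (643564/927295)   [reduce mod 927295]
643564 = 2^2·160891; (2/927295) = +1 since 927295 mod 8 = 7, so (643564/927295) = (+1)^2·(160891/927295); sign now +1
reciprocity: (160891/927295) = -1·(927295/160891) since 160891 mod 4 = 3, 927295 mod 4 = 3; sign now -1
(927295/160891) = (122840/160891)   [reduce mod 160891]
122840 = 2^3·15355; (2/160891) = -1 since 160891 mod 8 = 3, so (122840/160891) = (-1)^3·(15355/160891); sign now +1
reciprocity: (15355/160891) = -1·(160891/15355) since 15355 mod 4 = 3, 160891 mod 4 = 3; sign now -1
(160891/15355) = (7341/15355)   [reduce mod 15355]
reciprocity: (7341/15355) = +1·(15355/7341) since 7341 mod 4 = 1, 15355 mod 4 = 3; sign now -1
(15355/7341) = (673/7341)   [reduce mod 7341]
reciprocity: (673/7341) = +1·(7341/673) since 673 mod 4 = 1, 7341 mod 4 = 1; sign now -1
(7341/673) = (611/673)   [reduce mod 673]
reciprocity: (611/673) = +1·(673/611) since 611 mod 4 = 3, 673 mod 4 = 1; sign now -1
(673/611) = (62/611)   [reduce mod 611]
62 = 2^1·31; (2/611) = -1 since 611 mod 8 = 3, so (62/611) = (-1)^1·(31/611); sign now +1
reciprocity: (31/611) = -1·(611/31) since 31 mod 4 = 3, 611 mod 4 = 3; sign now -1
(611/31) = (22/31)   [reduce mod 31]
22 = 2^1·11; (2/31) = +1 since 31 mod 8 = 7, so (22/31) = (+1)^1·(11/31); sign now -1
reciprocity: (11/31) = -1·(31/11) since 11 mod 4 = 3, 31 mod 4 = 3; sign now +1
(31/11) = (9/11)   [reduce mod 11]
reciprocity: (9/11) = +1·(11/9) since 9 mod 4 = 1, 11 mod 4 = 3; sign now +1
(11/9) = (2/9)   [reduce mod 9]
2 = 2^1·1; (2/9) = +1 since 9 mod 8 = 1, so (2/9) = (+1)^1·(1/9); sign now +1
(1/9) = 1; final value = sign = +1

1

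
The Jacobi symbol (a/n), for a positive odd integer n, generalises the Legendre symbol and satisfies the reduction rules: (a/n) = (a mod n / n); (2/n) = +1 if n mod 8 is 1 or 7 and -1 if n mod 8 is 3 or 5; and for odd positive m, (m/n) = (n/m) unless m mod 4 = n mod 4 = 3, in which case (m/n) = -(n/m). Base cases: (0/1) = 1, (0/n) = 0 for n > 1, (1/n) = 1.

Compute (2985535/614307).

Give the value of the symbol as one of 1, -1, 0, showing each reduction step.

-1

(2985535/614307): 2985535 mod 614307 = 528307, so (2985535/614307) = (528307/614307)
flip (528307/614307) -> (614307/528307): both odd, 528307 mod 4 = 3, 614307 mod 4 = 3, so the flip contributes -1; sign now -1
(614307/528307): 614307 mod 528307 = 86000, so (614307/528307) = (86000/528307)
factor out 2^4: 86000 = 2^4·5375; with 528307 mod 8 = 3, (2/528307) = -1; sign now -1; continue with (5375/528307)
flip (5375/528307) -> (528307/5375): both odd, 5375 mod 4 = 3, 528307 mod 4 = 3, so the flip contributes -1; sign now +1
(528307/5375): 528307 mod 5375 = 1557, so (528307/5375) = (1557/5375)
flip (1557/5375) -> (5375/1557): both odd, 1557 mod 4 = 1, 5375 mod 4 = 3, so the flip contributes +1; sign now +1
(5375/1557): 5375 mod 1557 = 704, so (5375/1557) = (704/1557)
factor out 2^6: 704 = 2^6·11; with 1557 mod 8 = 5, (2/1557) = -1; sign now +1; continue with (11/1557)
flip (11/1557) -> (1557/11): both odd, 11 mod 4 = 3, 1557 mod 4 = 1, so the flip contributes +1; sign now +1
(1557/11): 1557 mod 11 = 6, so (1557/11) = (6/11)
factor out 2^1: 6 = 2^1·3; with 11 mod 8 = 3, (2/11) = -1; sign now -1; continue with (3/11)
flip (3/11) -> (11/3): both odd, 3 mod 4 = 3, 11 mod 4 = 3, so the flip contributes -1; sign now +1
(11/3): 11 mod 3 = 2, so (11/3) = (2/3)
factor out 2^1: 2 = 2^1·1; with 3 mod 8 = 3, (2/3) = -1; sign now -1; continue with (1/3)
reached (1/3) = 1, so the symbol is -1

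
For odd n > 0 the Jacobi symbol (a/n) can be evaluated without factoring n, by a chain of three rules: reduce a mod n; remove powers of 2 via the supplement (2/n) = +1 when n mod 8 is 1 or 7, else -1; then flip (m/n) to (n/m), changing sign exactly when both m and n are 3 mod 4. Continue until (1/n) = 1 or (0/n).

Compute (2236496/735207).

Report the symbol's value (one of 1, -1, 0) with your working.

(2236496/735207): 2236496 mod 735207 = 30875, so (2236496/735207) = (30875/735207)
flip (30875/735207) -> (735207/30875): both odd, 30875 mod 4 = 3, 735207 mod 4 = 3, so the flip contributes -1; sign now -1
(735207/30875): 735207 mod 30875 = 25082, so (735207/30875) = (25082/30875)
factor out 2^1: 25082 = 2^1·12541; with 30875 mod 8 = 3, (2/30875) = -1; sign now +1; continue with (12541/30875)
flip (12541/30875) -> (30875/12541): both odd, 12541 mod 4 = 1, 30875 mod 4 = 3, so the flip contributes +1; sign now +1
(30875/12541): 30875 mod 12541 = 5793, so (30875/12541) = (5793/12541)
flip (5793/12541) -> (12541/5793): both odd, 5793 mod 4 = 1, 12541 mod 4 = 1, so the flip contributes +1; sign now +1
(12541/5793): 12541 mod 5793 = 955, so (12541/5793) = (955/5793)
flip (955/5793) -> (5793/955): both odd, 955 mod 4 = 3, 5793 mod 4 = 1, so the flip contributes +1; sign now +1
(5793/955): 5793 mod 955 = 63, so (5793/955) = (63/955)
flip (63/955) -> (955/63): both odd, 63 mod 4 = 3, 955 mod 4 = 3, so the flip contributes -1; sign now -1
(955/63): 955 mod 63 = 10, so (955/63) = (10/63)
factor out 2^1: 10 = 2^1·5; with 63 mod 8 = 7, (2/63) = +1; sign now -1; continue with (5/63)
flip (5/63) -> (63/5): both odd, 5 mod 4 = 1, 63 mod 4 = 3, so the flip contributes +1; sign now -1
(63/5): 63 mod 5 = 3, so (63/5) = (3/5)
flip (3/5) -> (5/3): both odd, 3 mod 4 = 3, 5 mod 4 = 1, so the flip contributes +1; sign now -1
(5/3): 5 mod 3 = 2, so (5/3) = (2/3)
factor out 2^1: 2 = 2^1·1; with 3 mod 8 = 3, (2/3) = -1; sign now +1; continue with (1/3)
reached (1/3) = 1, so the symbol is +1

1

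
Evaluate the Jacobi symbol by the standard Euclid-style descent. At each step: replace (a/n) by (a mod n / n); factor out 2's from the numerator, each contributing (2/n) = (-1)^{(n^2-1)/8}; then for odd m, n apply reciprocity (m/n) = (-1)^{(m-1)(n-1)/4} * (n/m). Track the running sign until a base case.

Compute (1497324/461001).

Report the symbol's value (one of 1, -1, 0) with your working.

(1497324/461001): 1497324 mod 461001 = 114321, so (1497324/461001) = (114321/461001)
flip (114321/461001) -> (461001/114321): both odd, 114321 mod 4 = 1, 461001 mod 4 = 1, so the flip contributes +1; sign now +1
(461001/114321): 461001 mod 114321 = 3717, so (461001/114321) = (3717/114321)
flip (3717/114321) -> (114321/3717): both odd, 3717 mod 4 = 1, 114321 mod 4 = 1, so the flip contributes +1; sign now +1
(114321/3717): 114321 mod 3717 = 2811, so (114321/3717) = (2811/3717)
flip (2811/3717) -> (3717/2811): both odd, 2811 mod 4 = 3, 3717 mod 4 = 1, so the flip contributes +1; sign now +1
(3717/2811): 3717 mod 2811 = 906, so (3717/2811) = (906/2811)
factor out 2^1: 906 = 2^1·453; with 2811 mod 8 = 3, (2/2811) = -1; sign now -1; continue with (453/2811)
flip (453/2811) -> (2811/453): both odd, 453 mod 4 = 1, 2811 mod 4 = 3, so the flip contributes +1; sign now -1
(2811/453): 2811 mod 453 = 93, so (2811/453) = (93/453)
flip (93/453) -> (453/93): both odd, 93 mod 4 = 1, 453 mod 4 = 1, so the flip contributes +1; sign now -1
(453/93): 453 mod 93 = 81, so (453/93) = (81/93)
flip (81/93) -> (93/81): both odd, 81 mod 4 = 1, 93 mod 4 = 1, so the flip contributes +1; sign now -1
(93/81): 93 mod 81 = 12, so (93/81) = (12/81)
factor out 2^2: 12 = 2^2·3; with 81 mod 8 = 1, (2/81) = +1; sign now -1; continue with (3/81)
flip (3/81) -> (81/3): both odd, 3 mod 4 = 3, 81 mod 4 = 1, so the flip contributes +1; sign now -1
(81/3): 81 mod 3 = 0, so (81/3) = (0/3)
reached (0/3); gcd(a, n) > 1, so (0/3) = 0 and the symbol is 0

0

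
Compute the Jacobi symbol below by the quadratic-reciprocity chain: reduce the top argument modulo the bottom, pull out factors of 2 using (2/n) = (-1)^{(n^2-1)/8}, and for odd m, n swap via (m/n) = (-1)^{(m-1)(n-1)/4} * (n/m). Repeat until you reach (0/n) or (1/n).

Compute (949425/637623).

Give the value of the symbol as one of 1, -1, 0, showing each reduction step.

(949425/637623) = (311802/637623)   [reduce mod 637623]
311802 = 2^1·155901; (2/637623) = +1 since 637623 mod 8 = 7, so (311802/637623) = (+1)^1·(155901/637623); sign now +1
reciprocity: (155901/637623) = +1·(637623/155901) since 155901 mod 4 = 1, 637623 mod 4 = 3; sign now +1
(637623/155901) = (14019/155901)   [reduce mod 155901]
reciprocity: (14019/155901) = +1·(155901/14019) since 14019 mod 4 = 3, 155901 mod 4 = 1; sign now +1
(155901/14019) = (1692/14019)   [reduce mod 14019]
1692 = 2^2·423; (2/14019) = -1 since 14019 mod 8 = 3, so (1692/14019) = (-1)^2·(423/14019); sign now +1
reciprocity: (423/14019) = -1·(14019/423) since 423 mod 4 = 3, 14019 mod 4 = 3; sign now -1
(14019/423) = (60/423)   [reduce mod 423]
60 = 2^2·15; (2/423) = +1 since 423 mod 8 = 7, so (60/423) = (+1)^2·(15/423); sign now -1
reciprocity: (15/423) = -1·(423/15) since 15 mod 4 = 3, 423 mod 4 = 3; sign now +1
(423/15) = (3/15)   [reduce mod 15]
reciprocity: (3/15) = -1·(15/3) since 3 mod 4 = 3, 15 mod 4 = 3; sign now -1
(15/3) = (0/3)   [reduce mod 3]
(0/3) = 0   [gcd(a, n) > 1]; final value = 0

0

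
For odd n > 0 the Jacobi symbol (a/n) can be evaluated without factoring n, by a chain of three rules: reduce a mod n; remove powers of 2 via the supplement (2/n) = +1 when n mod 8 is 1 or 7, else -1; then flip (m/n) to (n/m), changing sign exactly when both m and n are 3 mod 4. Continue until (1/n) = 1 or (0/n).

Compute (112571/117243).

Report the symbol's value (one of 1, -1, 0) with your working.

1

reciprocity: (112571/117243) = -1·(117243/112571) since 112571 mod 4 = 3, 117243 mod 4 = 3; sign now -1
(117243/112571) = (4672/112571)   [reduce mod 112571]
4672 = 2^6·73; (2/112571) = -1 since 112571 mod 8 = 3, so (4672/112571) = (-1)^6·(73/112571); sign now -1
reciprocity: (73/112571) = +1·(112571/73) since 73 mod 4 = 1, 112571 mod 4 = 3; sign now -1
(112571/73) = (5/73)   [reduce mod 73]
reciprocity: (5/73) = +1·(73/5) since 5 mod 4 = 1, 73 mod 4 = 1; sign now -1
(73/5) = (3/5)   [reduce mod 5]
reciprocity: (3/5) = +1·(5/3) since 3 mod 4 = 3, 5 mod 4 = 1; sign now -1
(5/3) = (2/3)   [reduce mod 3]
2 = 2^1·1; (2/3) = -1 since 3 mod 8 = 3, so (2/3) = (-1)^1·(1/3); sign now +1
(1/3) = 1; final value = sign = +1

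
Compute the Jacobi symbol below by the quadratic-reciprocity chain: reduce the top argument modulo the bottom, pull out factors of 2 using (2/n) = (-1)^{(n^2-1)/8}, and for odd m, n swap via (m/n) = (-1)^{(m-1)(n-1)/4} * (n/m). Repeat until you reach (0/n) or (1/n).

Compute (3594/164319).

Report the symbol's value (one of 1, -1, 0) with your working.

0

factor out 2^1: 3594 = 2^1·1797; with 164319 mod 8 = 7, (2/164319) = +1; sign now +1; continue with (1797/164319)
flip (1797/164319) -> (164319/1797): both odd, 1797 mod 4 = 1, 164319 mod 4 = 3, so the flip contributes +1; sign now +1
(164319/1797): 164319 mod 1797 = 792, so (164319/1797) = (792/1797)
factor out 2^3: 792 = 2^3·99; with 1797 mod 8 = 5, (2/1797) = -1; sign now -1; continue with (99/1797)
flip (99/1797) -> (1797/99): both odd, 99 mod 4 = 3, 1797 mod 4 = 1, so the flip contributes +1; sign now -1
(1797/99): 1797 mod 99 = 15, so (1797/99) = (15/99)
flip (15/99) -> (99/15): both odd, 15 mod 4 = 3, 99 mod 4 = 3, so the flip contributes -1; sign now +1
(99/15): 99 mod 15 = 9, so (99/15) = (9/15)
flip (9/15) -> (15/9): both odd, 9 mod 4 = 1, 15 mod 4 = 3, so the flip contributes +1; sign now +1
(15/9): 15 mod 9 = 6, so (15/9) = (6/9)
factor out 2^1: 6 = 2^1·3; with 9 mod 8 = 1, (2/9) = +1; sign now +1; continue with (3/9)
flip (3/9) -> (9/3): both odd, 3 mod 4 = 3, 9 mod 4 = 1, so the flip contributes +1; sign now +1
(9/3): 9 mod 3 = 0, so (9/3) = (0/3)
reached (0/3); gcd(a, n) > 1, so (0/3) = 0 and the symbol is 0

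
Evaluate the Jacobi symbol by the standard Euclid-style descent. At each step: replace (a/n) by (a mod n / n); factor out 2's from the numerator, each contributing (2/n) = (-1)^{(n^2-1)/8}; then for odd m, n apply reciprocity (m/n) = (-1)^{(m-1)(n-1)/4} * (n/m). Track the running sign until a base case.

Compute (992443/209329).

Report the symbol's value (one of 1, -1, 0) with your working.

(992443/209329) = (155127/209329)   [reduce mod 209329]
reciprocity: (155127/209329) = +1·(209329/155127) since 155127 mod 4 = 3, 209329 mod 4 = 1; sign now +1
(209329/155127) = (54202/155127)   [reduce mod 155127]
54202 = 2^1·27101; (2/155127) = +1 since 155127 mod 8 = 7, so (54202/155127) = (+1)^1·(27101/155127); sign now +1
reciprocity: (27101/155127) = +1·(155127/27101) since 27101 mod 4 = 1, 155127 mod 4 = 3; sign now +1
(155127/27101) = (19622/27101)   [reduce mod 27101]
19622 = 2^1·9811; (2/27101) = -1 since 27101 mod 8 = 5, so (19622/27101) = (-1)^1·(9811/27101); sign now -1
reciprocity: (9811/27101) = +1·(27101/9811) since 9811 mod 4 = 3, 27101 mod 4 = 1; sign now -1
(27101/9811) = (7479/9811)   [reduce mod 9811]
reciprocity: (7479/9811) = -1·(9811/7479) since 7479 mod 4 = 3, 9811 mod 4 = 3; sign now +1
(9811/7479) = (2332/7479)   [reduce mod 7479]
2332 = 2^2·583; (2/7479) = +1 since 7479 mod 8 = 7, so (2332/7479) = (+1)^2·(583/7479); sign now +1
reciprocity: (583/7479) = -1·(7479/583) since 583 mod 4 = 3, 7479 mod 4 = 3; sign now -1
(7479/583) = (483/583)   [reduce mod 583]
reciprocity: (483/583) = -1·(583/483) since 483 mod 4 = 3, 583 mod 4 = 3; sign now +1
(583/483) = (100/483)   [reduce mod 483]
100 = 2^2·25; (2/483) = -1 since 483 mod 8 = 3, so (100/483) = (-1)^2·(25/483); sign now +1
reciprocity: (25/483) = +1·(483/25) since 25 mod 4 = 1, 483 mod 4 = 3; sign now +1
(483/25) = (8/25)   [reduce mod 25]
8 = 2^3·1; (2/25) = +1 since 25 mod 8 = 1, so (8/25) = (+1)^3·(1/25); sign now +1
(1/25) = 1; final value = sign = +1

1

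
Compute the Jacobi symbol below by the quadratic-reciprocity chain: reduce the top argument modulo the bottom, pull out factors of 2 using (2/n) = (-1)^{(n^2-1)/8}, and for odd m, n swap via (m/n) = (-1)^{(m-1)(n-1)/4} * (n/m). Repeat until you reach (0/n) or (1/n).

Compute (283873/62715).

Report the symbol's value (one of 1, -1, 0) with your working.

(283873/62715): 283873 mod 62715 = 33013, so (283873/62715) = (33013/62715)
flip (33013/62715) -> (62715/33013): both odd, 33013 mod 4 = 1, 62715 mod 4 = 3, so the flip contributes +1; sign now +1
(62715/33013): 62715 mod 33013 = 29702, so (62715/33013) = (29702/33013)
factor out 2^1: 29702 = 2^1·14851; with 33013 mod 8 = 5, (2/33013) = -1; sign now -1; continue with (14851/33013)
flip (14851/33013) -> (33013/14851): both odd, 14851 mod 4 = 3, 33013 mod 4 = 1, so the flip contributes +1; sign now -1
(33013/14851): 33013 mod 14851 = 3311, so (33013/14851) = (3311/14851)
flip (3311/14851) -> (14851/3311): both odd, 3311 mod 4 = 3, 14851 mod 4 = 3, so the flip contributes -1; sign now +1
(14851/3311): 14851 mod 3311 = 1607, so (14851/3311) = (1607/3311)
flip (1607/3311) -> (3311/1607): both odd, 1607 mod 4 = 3, 3311 mod 4 = 3, so the flip contributes -1; sign now -1
(3311/1607): 3311 mod 1607 = 97, so (3311/1607) = (97/1607)
flip (97/1607) -> (1607/97): both odd, 97 mod 4 = 1, 1607 mod 4 = 3, so the flip contributes +1; sign now -1
(1607/97): 1607 mod 97 = 55, so (1607/97) = (55/97)
flip (55/97) -> (97/55): both odd, 55 mod 4 = 3, 97 mod 4 = 1, so the flip contributes +1; sign now -1
(97/55): 97 mod 55 = 42, so (97/55) = (42/55)
factor out 2^1: 42 = 2^1·21; with 55 mod 8 = 7, (2/55) = +1; sign now -1; continue with (21/55)
flip (21/55) -> (55/21): both odd, 21 mod 4 = 1, 55 mod 4 = 3, so the flip contributes +1; sign now -1
(55/21): 55 mod 21 = 13, so (55/21) = (13/21)
flip (13/21) -> (21/13): both odd, 13 mod 4 = 1, 21 mod 4 = 1, so the flip contributes +1; sign now -1
(21/13): 21 mod 13 = 8, so (21/13) = (8/13)
factor out 2^3: 8 = 2^3·1; with 13 mod 8 = 5, (2/13) = -1; sign now +1; continue with (1/13)
reached (1/13) = 1, so the symbol is +1

1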